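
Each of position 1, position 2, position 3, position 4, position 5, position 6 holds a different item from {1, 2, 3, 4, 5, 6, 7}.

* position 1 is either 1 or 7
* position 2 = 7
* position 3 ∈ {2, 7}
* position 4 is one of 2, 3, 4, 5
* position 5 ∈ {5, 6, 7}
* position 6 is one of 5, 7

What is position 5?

position 2 must be 7 (only option left). Remove 7 from position 1, position 3, position 5, position 6.
That leaves position 3 = 2. Strike 2 from position 4.
position 6 must be 5 (only option left). Strike 5 from position 4, position 5.
So position 5 = 6.

6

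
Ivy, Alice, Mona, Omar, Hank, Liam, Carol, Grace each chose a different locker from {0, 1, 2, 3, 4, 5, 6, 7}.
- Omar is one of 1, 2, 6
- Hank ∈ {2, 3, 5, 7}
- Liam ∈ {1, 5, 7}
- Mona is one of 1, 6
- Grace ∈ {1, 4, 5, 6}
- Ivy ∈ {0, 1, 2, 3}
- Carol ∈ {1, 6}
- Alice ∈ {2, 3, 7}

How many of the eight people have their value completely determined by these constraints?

The 8 variables draw from only 8 values {0, 1, 2, 3, 4, 5, 6, 7}, so each is used; only Ivy can be 0, hence Ivy = 0.
Among the 7 still-open variables, 4 fits only Grace (and all 7 values in {1, 2, 3, 4, 5, 6, 7} must be used), so Grace = 4.
Mona and Carol share exactly the 2 values {1, 6}; by pigeonhole those values go to them, so strike 1, 6 from Omar, Liam.
Omar has just one choice, so Omar = 2. Eliminate 2 elsewhere: Alice, Hank.
Determined: Ivy=0, Omar=2, Grace=4. The other people each still have more than one consistent value. That makes 3.

3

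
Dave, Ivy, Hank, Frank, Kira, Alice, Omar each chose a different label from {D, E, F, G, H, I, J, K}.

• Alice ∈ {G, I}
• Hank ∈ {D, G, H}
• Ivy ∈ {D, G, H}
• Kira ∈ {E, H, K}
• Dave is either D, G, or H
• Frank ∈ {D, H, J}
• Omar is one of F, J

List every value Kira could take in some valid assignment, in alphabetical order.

Dave, Ivy, Hank share exactly the 3 values {D, G, H}; by pigeonhole those values go to them, so strike D, G, H from Frank, Kira, Alice.
Frank must be J (only option left). Strike J from Omar.
That leaves Alice = I.
Omar must be F (only option left).
No further eliminations apply; Kira can still be any of E, K.

E, K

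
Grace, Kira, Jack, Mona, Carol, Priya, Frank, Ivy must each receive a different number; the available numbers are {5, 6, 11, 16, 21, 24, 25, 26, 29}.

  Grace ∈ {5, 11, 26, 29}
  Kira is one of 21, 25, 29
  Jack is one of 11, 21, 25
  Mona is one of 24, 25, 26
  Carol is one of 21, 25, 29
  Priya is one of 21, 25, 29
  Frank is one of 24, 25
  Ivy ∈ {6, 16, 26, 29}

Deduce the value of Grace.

5

Kira, Carol, Priya share exactly the 3 values {21, 25, 29}; by pigeonhole those values go to them, so strike 21, 25, 29 from Grace, Jack, Mona, Frank, Ivy.
Jack's domain is down to {11}, so Jack = 11. Remove 11 from Grace.
Frank's domain is down to {24}, so Frank = 24. Remove 24 from Mona.
That leaves Mona = 26. Remove 26 from Grace, Ivy.
So Grace = 5.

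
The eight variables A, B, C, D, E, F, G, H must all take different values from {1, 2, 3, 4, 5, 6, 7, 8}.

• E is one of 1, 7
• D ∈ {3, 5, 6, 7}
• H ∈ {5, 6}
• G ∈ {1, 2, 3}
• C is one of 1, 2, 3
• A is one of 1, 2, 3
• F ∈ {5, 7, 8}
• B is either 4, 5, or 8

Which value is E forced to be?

7

The 8 variables together cover exactly {1, 2, 3, 4, 5, 6, 7, 8} — 8 values for 8 variables — and 4 appears only in B's list, so B = 4.
The 7 still-open variables draw from only 7 values {1, 2, 3, 5, 6, 7, 8}, so each is used; only F can be 8, hence F = 8.
A, C, G share exactly the 3 values {1, 2, 3}; by pigeonhole those values go to them, so strike 1, 2, 3 from D, E.
So E = 7.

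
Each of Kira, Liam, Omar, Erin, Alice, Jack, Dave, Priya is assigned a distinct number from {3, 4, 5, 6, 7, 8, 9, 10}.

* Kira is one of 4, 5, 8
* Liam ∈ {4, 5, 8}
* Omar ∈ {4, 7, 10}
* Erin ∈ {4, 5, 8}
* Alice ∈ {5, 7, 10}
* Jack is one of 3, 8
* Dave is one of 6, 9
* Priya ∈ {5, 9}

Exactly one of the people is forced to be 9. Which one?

The 8 variables draw from only 8 values {3, 4, 5, 6, 7, 8, 9, 10}, so each is used; only Jack can be 3, hence Jack = 3.
The 7 still-open variables draw from only 7 values {4, 5, 6, 7, 8, 9, 10}, so each is used; only Dave can be 6, hence Dave = 6.
The 6 still-open variables together cover exactly {4, 5, 7, 8, 9, 10} — 6 values for 6 variables — and 9 appears only in Priya's list, so Priya = 9.

Priya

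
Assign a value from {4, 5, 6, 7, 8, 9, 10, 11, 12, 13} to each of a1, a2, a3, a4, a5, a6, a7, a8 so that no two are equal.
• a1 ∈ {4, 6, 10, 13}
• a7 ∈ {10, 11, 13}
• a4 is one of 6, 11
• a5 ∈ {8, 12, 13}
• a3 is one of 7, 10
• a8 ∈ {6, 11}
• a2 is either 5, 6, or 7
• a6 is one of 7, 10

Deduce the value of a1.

4

The 2 variables a3 and a6 are confined to {7, 10}, which locks those values in; drop them from a1, a2, a7.
The 2 variables a4 and a8 are confined to {6, 11}, which locks those values in; drop them from a1, a2, a7.
a2's domain is down to {5}, so a2 = 5.
That leaves a7 = 13. Strike 13 from a1, a5.
So a1 = 4.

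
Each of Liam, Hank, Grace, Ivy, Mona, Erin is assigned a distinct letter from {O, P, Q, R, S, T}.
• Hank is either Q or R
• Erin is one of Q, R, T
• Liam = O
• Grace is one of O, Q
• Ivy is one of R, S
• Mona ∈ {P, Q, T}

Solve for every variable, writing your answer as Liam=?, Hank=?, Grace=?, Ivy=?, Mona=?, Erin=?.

Liam has just one choice, so Liam = O. Remove O from Grace.
Grace must be Q (only option left). So Hank, Mona, Erin can't be Q.
Hank has just one choice, so Hank = R. Strike R from Ivy, Erin.
That leaves Ivy = S.
Erin's domain is down to {T}, so Erin = T. Remove T from Mona.
Mona's domain is down to {P}, so Mona = P.

Liam=O, Hank=R, Grace=Q, Ivy=S, Mona=P, Erin=T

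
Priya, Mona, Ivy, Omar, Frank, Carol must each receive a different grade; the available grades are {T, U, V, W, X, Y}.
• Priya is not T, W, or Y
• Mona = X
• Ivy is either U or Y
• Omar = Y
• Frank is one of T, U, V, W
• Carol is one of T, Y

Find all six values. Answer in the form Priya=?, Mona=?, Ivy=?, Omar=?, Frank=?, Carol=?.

Priya=V, Mona=X, Ivy=U, Omar=Y, Frank=W, Carol=T

Mona's domain is down to {X}, so Mona = X. So Priya can't be X.
Omar's domain is down to {Y}, so Omar = Y. Remove Y from Ivy, Carol.
That leaves Carol = T. Strike T from Frank.
That leaves Ivy = U. Eliminate U elsewhere: Priya, Frank.
Priya's domain is down to {V}, so Priya = V. Remove V from Frank.
Frank must be W (only option left).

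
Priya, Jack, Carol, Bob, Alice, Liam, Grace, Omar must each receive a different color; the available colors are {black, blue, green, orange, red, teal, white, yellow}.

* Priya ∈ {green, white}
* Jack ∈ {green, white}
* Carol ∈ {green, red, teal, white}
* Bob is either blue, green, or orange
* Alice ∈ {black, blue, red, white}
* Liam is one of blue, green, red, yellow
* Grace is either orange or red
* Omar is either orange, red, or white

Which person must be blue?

The 8 variables together cover exactly {black, blue, green, orange, red, teal, white, yellow} — 8 values for 8 variables — and black appears only in Alice's list, so Alice = black.
The 7 still-open variables together cover exactly {blue, green, orange, red, teal, white, yellow} — 7 values for 7 variables — and teal appears only in Carol's list, so Carol = teal.
Among the 6 still-open variables, yellow fits only Liam (and all 6 values in {blue, green, orange, red, white, yellow} must be used), so Liam = yellow.
The 5 still-open variables together cover exactly {blue, green, orange, red, white} — 5 values for 5 variables — and blue appears only in Bob's list, so Bob = blue.

Bob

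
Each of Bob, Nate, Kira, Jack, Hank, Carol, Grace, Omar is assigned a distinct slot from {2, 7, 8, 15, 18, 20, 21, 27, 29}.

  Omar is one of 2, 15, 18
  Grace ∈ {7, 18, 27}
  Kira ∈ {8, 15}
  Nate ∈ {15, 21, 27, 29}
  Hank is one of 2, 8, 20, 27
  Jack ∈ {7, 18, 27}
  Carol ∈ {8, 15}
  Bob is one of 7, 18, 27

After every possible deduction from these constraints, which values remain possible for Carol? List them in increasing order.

The 2 variables Kira and Carol are confined to {8, 15}, which locks those values in; drop them from Nate, Hank, Omar.
Bob, Jack, Grace share exactly the 3 values {7, 18, 27}; by pigeonhole those values go to them, so strike 7, 18, 27 from Nate, Hank, Omar.
Omar's domain is down to {2}, so Omar = 2. So Hank can't be 2.
Hank's domain is down to {20}, so Hank = 20.
No further eliminations apply; Carol can still be any of 8, 15.

8, 15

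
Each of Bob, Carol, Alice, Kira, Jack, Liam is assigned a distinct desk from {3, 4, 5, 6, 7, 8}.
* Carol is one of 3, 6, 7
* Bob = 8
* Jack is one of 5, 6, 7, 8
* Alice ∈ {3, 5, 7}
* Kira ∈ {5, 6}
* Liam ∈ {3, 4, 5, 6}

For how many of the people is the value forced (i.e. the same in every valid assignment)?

Bob must be 8 (only option left). Remove 8 from Jack.
The 5 still-open variables together cover exactly {3, 4, 5, 6, 7} — 5 values for 5 variables — and 4 appears only in Liam's list, so Liam = 4.
Determined: Bob=8, Liam=4. The other people each still have more than one consistent value. That makes 2.

2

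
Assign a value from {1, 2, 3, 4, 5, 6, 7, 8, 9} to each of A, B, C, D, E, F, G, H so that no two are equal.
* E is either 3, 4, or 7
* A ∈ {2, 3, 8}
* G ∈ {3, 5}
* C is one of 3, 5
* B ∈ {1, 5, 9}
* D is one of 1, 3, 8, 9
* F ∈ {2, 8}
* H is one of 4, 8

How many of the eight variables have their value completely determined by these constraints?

The 8 variables draw from only 8 values {1, 2, 3, 4, 5, 7, 8, 9}, so each is used; only E can be 7, hence E = 7.
The 7 still-open variables draw from only 7 values {1, 2, 3, 4, 5, 8, 9}, so each is used; only H can be 4, hence H = 4.
The 2 variables C and G are confined to {3, 5}, which locks those values in; drop them from A, B, D.
A and F between them cover only {2, 8} — a naked pair. Remove those values from D.
Determined: E=7, H=4. The other variables each still have more than one consistent value. That makes 2.

2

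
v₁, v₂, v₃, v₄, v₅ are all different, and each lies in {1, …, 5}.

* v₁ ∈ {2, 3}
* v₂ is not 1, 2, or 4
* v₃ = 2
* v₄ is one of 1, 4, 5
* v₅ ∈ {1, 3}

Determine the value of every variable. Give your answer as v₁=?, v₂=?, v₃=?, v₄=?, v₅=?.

v₃ has just one choice, so v₃ = 2. Eliminate 2 elsewhere: v₁.
v₁'s domain is down to {3}, so v₁ = 3. So v₂, v₅ can't be 3.
v₂ has just one choice, so v₂ = 5. Strike 5 from v₄.
v₅ must be 1 (only option left). Remove 1 from v₄.
v₄ must be 4 (only option left).

v₁=3, v₂=5, v₃=2, v₄=4, v₅=1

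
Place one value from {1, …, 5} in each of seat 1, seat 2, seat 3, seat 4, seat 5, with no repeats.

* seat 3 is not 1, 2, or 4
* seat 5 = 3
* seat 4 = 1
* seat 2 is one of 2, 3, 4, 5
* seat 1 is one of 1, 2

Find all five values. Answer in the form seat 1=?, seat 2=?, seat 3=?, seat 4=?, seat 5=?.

seat 4's domain is down to {1}, so seat 4 = 1. Eliminate 1 elsewhere: seat 1.
seat 5 must be 3 (only option left). Eliminate 3 elsewhere: seat 2, seat 3.
seat 1's domain is down to {2}, so seat 1 = 2. Eliminate 2 elsewhere: seat 2.
seat 3 has just one choice, so seat 3 = 5. Eliminate 5 elsewhere: seat 2.
seat 2's domain is down to {4}, so seat 2 = 4.

seat 1=2, seat 2=4, seat 3=5, seat 4=1, seat 5=3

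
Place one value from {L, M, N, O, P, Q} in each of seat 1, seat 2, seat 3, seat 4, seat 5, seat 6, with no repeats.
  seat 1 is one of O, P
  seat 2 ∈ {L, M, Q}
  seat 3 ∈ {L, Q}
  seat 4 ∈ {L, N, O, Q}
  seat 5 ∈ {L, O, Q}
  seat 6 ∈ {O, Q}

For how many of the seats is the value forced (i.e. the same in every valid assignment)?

3

The 6 variables draw from only 6 values {L, M, N, O, P, Q}, so each is used; only seat 2 can be M, hence seat 2 = M.
The 5 still-open variables draw from only 5 values {L, N, O, P, Q}, so each is used; only seat 4 can be N, hence seat 4 = N.
The 4 still-open variables together cover exactly {L, O, P, Q} — 4 values for 4 variables — and P appears only in seat 1's list, so seat 1 = P.
Determined: seat 1=P, seat 2=M, seat 4=N. The other seats each still have more than one consistent value. That makes 3.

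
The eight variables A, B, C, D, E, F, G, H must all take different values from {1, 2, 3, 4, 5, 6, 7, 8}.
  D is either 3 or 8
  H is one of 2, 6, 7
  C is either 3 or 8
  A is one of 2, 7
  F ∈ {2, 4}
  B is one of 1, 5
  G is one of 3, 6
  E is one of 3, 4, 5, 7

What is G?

The 8 variables draw from only 8 values {1, 2, 3, 4, 5, 6, 7, 8}, so each is used; only B can be 1, hence B = 1.
The 7 still-open variables draw from only 7 values {2, 3, 4, 5, 6, 7, 8}, so each is used; only E can be 5, hence E = 5.
The 6 still-open variables draw from only 6 values {2, 3, 4, 6, 7, 8}, so each is used; only F can be 4, hence F = 4.
C and D between them cover only {3, 8} — a naked pair. Remove those values from G.
So G = 6.

6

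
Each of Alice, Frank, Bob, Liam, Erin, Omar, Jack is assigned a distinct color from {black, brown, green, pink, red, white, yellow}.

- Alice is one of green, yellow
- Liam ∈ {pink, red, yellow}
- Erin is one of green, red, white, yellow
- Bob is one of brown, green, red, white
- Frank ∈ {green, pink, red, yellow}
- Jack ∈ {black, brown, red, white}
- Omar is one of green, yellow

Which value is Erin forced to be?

white

Among the 7 variables, black fits only Jack (and all 7 values in {black, brown, green, pink, red, white, yellow} must be used), so Jack = black.
The 6 still-open variables draw from only 6 values {brown, green, pink, red, white, yellow}, so each is used; only Bob can be brown, hence Bob = brown.
The 5 still-open variables draw from only 5 values {green, pink, red, white, yellow}, so each is used; only Erin can be white, hence Erin = white.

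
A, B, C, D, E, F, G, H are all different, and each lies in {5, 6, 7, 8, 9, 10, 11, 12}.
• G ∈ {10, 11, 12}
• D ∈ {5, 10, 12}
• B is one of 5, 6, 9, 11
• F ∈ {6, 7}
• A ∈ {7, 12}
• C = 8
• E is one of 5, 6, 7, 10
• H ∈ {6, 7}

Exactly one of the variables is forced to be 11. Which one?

G

C has just one choice, so C = 8.
The 7 still-open variables together cover exactly {5, 6, 7, 9, 10, 11, 12} — 7 values for 7 variables — and 9 appears only in B's list, so B = 9.
The 6 still-open variables together cover exactly {5, 6, 7, 10, 11, 12} — 6 values for 6 variables — and 11 appears only in G's list, so G = 11.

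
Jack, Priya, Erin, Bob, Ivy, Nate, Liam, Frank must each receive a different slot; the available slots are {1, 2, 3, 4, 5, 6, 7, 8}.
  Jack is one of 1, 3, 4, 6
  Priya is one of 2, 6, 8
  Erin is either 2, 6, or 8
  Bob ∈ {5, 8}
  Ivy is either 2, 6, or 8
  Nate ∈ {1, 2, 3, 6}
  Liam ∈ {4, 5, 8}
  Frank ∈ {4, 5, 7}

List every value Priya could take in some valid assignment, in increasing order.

Among the 8 variables, 7 fits only Frank (and all 8 values in {1, 2, 3, 4, 5, 6, 7, 8} must be used), so Frank = 7.
Priya, Erin, Ivy between them cover only {2, 6, 8} — a naked triple. Remove those values from Jack, Bob, Nate, Liam.
Bob has just one choice, so Bob = 5. Strike 5 from Liam.
Liam must be 4 (only option left). Eliminate 4 elsewhere: Jack.
No further eliminations apply; Priya can still be any of 2, 6, 8.

2, 6, 8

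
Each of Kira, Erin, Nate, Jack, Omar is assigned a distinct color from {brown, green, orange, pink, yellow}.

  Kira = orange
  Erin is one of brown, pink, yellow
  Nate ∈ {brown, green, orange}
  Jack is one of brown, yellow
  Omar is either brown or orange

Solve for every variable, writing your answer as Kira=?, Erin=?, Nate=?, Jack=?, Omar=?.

Kira=orange, Erin=pink, Nate=green, Jack=yellow, Omar=brown

Kira's domain is down to {orange}, so Kira = orange. So Nate, Omar can't be orange.
That leaves Omar = brown. Eliminate brown elsewhere: Erin, Nate, Jack.
Nate's domain is down to {green}, so Nate = green.
That leaves Jack = yellow. Strike yellow from Erin.
Erin has just one choice, so Erin = pink.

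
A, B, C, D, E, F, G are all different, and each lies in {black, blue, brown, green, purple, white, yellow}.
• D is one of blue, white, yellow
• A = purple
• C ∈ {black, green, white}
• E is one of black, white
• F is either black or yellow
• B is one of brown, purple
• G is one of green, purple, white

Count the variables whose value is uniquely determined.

A must be purple (only option left). Remove purple from B, G.
B has just one choice, so B = brown.
The 5 still-open variables together cover exactly {black, blue, green, white, yellow} — 5 values for 5 variables — and blue appears only in D's list, so D = blue.
Among the 4 still-open variables, yellow fits only F (and all 4 values in {black, green, white, yellow} must be used), so F = yellow.
Determined: A=purple, B=brown, D=blue, F=yellow. The other variables each still have more than one consistent value. That makes 4.

4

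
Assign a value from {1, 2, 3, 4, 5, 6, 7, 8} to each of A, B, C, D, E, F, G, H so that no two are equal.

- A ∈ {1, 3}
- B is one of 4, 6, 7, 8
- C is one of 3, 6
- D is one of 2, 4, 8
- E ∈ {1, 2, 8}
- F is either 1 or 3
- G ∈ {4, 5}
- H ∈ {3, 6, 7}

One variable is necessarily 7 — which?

H

Among the 8 variables, 5 fits only G (and all 8 values in {1, 2, 3, 4, 5, 6, 7, 8} must be used), so G = 5.
The 2 variables A and F are confined to {1, 3}, which locks those values in; drop them from C, E, H.
C has just one choice, so C = 6. Remove 6 from B, H.
So 7 goes to H.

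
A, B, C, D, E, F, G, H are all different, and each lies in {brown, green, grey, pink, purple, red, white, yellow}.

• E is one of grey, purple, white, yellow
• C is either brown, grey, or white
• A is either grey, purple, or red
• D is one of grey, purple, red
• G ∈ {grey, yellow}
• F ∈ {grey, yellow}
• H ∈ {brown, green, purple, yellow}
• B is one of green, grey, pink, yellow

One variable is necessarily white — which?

Among the 8 variables, pink fits only B (and all 8 values in {brown, green, grey, pink, purple, red, white, yellow} must be used), so B = pink.
The 7 still-open variables together cover exactly {brown, green, grey, purple, red, white, yellow} — 7 values for 7 variables — and green appears only in H's list, so H = green.
The 6 still-open variables together cover exactly {brown, grey, purple, red, white, yellow} — 6 values for 6 variables — and brown appears only in C's list, so C = brown.
Among the 5 still-open variables, white fits only E (and all 5 values in {grey, purple, red, white, yellow} must be used), so E = white.

E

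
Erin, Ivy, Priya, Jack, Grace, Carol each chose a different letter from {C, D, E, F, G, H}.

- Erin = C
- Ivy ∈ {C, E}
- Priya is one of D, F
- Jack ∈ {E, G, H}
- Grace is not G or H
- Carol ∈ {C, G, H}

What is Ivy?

E

Erin's domain is down to {C}, so Erin = C. Eliminate C elsewhere: Ivy, Grace, Carol.
So Ivy = E.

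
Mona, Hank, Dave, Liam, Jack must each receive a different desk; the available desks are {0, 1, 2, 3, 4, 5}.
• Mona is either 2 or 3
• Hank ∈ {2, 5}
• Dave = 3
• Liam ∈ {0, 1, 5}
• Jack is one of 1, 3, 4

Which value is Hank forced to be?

Dave's domain is down to {3}, so Dave = 3. So Mona, Jack can't be 3.
Mona's domain is down to {2}, so Mona = 2. Strike 2 from Hank.
So Hank = 5.

5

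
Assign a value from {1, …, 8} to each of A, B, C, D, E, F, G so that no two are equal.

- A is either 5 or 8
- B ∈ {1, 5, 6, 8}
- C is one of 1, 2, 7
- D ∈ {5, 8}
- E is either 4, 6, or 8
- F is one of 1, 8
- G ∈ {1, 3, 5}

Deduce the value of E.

A and D between them cover only {5, 8} — a naked pair. Remove those values from B, E, F, G.
F must be 1 (only option left). So B, C, G can't be 1.
G's domain is down to {3}, so G = 3.
That leaves B = 6. So E can't be 6.
So E = 4.

4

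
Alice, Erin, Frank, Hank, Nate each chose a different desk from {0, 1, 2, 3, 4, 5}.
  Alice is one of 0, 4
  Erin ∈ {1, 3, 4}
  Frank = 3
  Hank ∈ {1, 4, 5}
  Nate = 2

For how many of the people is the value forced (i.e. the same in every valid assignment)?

2

Frank has just one choice, so Frank = 3. Remove 3 from Erin.
Nate has just one choice, so Nate = 2.
Determined: Frank=3, Nate=2. The other people each still have more than one consistent value. That makes 2.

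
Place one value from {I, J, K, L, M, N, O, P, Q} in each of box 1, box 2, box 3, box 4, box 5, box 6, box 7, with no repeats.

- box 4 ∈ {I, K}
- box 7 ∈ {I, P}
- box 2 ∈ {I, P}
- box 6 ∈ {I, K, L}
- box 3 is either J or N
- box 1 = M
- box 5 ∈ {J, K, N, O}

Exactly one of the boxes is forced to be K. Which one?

box 1 must be M (only option left).
The 2 variables box 2 and box 7 are confined to {I, P}, which locks those values in; drop them from box 4, box 6.
So K goes to box 4.

box 4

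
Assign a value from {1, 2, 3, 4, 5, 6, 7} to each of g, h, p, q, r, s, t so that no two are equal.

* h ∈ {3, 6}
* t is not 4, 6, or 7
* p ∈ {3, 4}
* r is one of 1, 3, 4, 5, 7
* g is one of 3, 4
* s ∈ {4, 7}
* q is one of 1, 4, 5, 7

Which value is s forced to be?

7

Among the 7 variables, 2 fits only t (and all 7 values in {1, 2, 3, 4, 5, 6, 7} must be used), so t = 2.
The 6 still-open variables draw from only 6 values {1, 3, 4, 5, 6, 7}, so each is used; only h can be 6, hence h = 6.
The 2 variables g and p are confined to {3, 4}, which locks those values in; drop them from q, r, s.
So s = 7.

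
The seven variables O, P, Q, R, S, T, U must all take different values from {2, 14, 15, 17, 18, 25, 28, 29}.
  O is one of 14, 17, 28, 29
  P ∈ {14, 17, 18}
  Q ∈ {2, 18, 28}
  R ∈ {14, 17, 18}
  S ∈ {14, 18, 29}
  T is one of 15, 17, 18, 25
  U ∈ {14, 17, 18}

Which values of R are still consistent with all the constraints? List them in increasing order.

P, R, U share exactly the 3 values {14, 17, 18}; by pigeonhole those values go to them, so strike 14, 17, 18 from O, Q, S, T.
S has just one choice, so S = 29. Remove 29 from O.
O has just one choice, so O = 28. Eliminate 28 elsewhere: Q.
Q's domain is down to {2}, so Q = 2.
No further eliminations apply; R can still be any of 14, 17, 18.

14, 17, 18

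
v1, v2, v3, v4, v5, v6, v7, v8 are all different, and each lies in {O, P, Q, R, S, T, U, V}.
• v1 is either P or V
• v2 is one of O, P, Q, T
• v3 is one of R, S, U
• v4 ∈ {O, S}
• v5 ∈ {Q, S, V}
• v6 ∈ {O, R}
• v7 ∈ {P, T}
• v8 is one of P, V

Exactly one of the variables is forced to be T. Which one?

The 8 variables together cover exactly {O, P, Q, R, S, T, U, V} — 8 values for 8 variables — and U appears only in v3's list, so v3 = U.
The 7 still-open variables draw from only 7 values {O, P, Q, R, S, T, V}, so each is used; only v6 can be R, hence v6 = R.
The 2 variables v1 and v8 are confined to {P, V}, which locks those values in; drop them from v2, v5, v7.
So T goes to v7.

v7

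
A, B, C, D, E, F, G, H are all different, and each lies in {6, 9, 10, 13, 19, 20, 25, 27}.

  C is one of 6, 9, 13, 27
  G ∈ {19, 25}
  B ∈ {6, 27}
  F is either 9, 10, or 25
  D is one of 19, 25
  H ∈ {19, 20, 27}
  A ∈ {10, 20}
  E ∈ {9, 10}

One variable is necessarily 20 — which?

A

The 8 variables draw from only 8 values {6, 9, 10, 13, 19, 20, 25, 27}, so each is used; only C can be 13, hence C = 13.
The 7 still-open variables together cover exactly {6, 9, 10, 19, 20, 25, 27} — 7 values for 7 variables — and 6 appears only in B's list, so B = 6.
The 6 still-open variables together cover exactly {9, 10, 19, 20, 25, 27} — 6 values for 6 variables — and 27 appears only in H's list, so H = 27.
The 5 still-open variables draw from only 5 values {9, 10, 19, 20, 25}, so each is used; only A can be 20, hence A = 20.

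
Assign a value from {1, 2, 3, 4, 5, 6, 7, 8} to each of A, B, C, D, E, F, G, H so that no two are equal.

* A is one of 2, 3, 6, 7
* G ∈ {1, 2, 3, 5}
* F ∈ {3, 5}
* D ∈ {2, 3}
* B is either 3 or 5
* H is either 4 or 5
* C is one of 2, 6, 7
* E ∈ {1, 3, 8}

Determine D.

2

Among the 8 variables, 4 fits only H (and all 8 values in {1, 2, 3, 4, 5, 6, 7, 8} must be used), so H = 4.
Among the 7 still-open variables, 8 fits only E (and all 7 values in {1, 2, 3, 5, 6, 7, 8} must be used), so E = 8.
The 6 still-open variables together cover exactly {1, 2, 3, 5, 6, 7} — 6 values for 6 variables — and 1 appears only in G's list, so G = 1.
The 2 variables B and F are confined to {3, 5}, which locks those values in; drop them from A, D.
So D = 2.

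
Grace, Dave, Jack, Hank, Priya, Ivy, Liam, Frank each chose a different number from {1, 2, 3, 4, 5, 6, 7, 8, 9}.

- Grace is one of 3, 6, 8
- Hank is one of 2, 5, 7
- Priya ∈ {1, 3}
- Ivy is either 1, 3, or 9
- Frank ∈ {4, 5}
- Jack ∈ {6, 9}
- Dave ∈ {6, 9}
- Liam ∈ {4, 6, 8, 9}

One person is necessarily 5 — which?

Frank

Dave and Jack between them cover only {6, 9} — a naked pair. Remove those values from Grace, Ivy, Liam.
The 2 variables Priya and Ivy are confined to {1, 3}, which locks those values in; drop them from Grace.
That leaves Grace = 8. Eliminate 8 elsewhere: Liam.
That leaves Liam = 4. Strike 4 from Frank.
So 5 goes to Frank.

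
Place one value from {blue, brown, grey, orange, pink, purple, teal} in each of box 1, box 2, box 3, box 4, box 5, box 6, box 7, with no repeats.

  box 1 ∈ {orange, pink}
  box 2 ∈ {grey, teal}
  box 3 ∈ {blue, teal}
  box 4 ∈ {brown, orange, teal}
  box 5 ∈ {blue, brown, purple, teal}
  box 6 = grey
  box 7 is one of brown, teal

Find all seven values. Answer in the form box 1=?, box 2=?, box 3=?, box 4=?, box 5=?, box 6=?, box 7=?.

box 1=pink, box 2=teal, box 3=blue, box 4=orange, box 5=purple, box 6=grey, box 7=brown

box 6 has just one choice, so box 6 = grey. Eliminate grey elsewhere: box 2.
That leaves box 2 = teal. Strike teal from box 3, box 4, box 5, box 7.
box 3 must be blue (only option left). Eliminate blue elsewhere: box 5.
box 7 must be brown (only option left). So box 4, box 5 can't be brown.
box 4 must be orange (only option left). Remove orange from box 1.
box 5's domain is down to {purple}, so box 5 = purple.
box 1 must be pink (only option left).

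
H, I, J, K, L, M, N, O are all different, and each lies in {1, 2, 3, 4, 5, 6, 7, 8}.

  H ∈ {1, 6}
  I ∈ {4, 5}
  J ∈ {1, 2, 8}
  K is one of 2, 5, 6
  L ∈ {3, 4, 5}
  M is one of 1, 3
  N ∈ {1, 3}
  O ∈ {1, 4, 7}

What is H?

The 8 variables draw from only 8 values {1, 2, 3, 4, 5, 6, 7, 8}, so each is used; only O can be 7, hence O = 7.
The 7 still-open variables together cover exactly {1, 2, 3, 4, 5, 6, 8} — 7 values for 7 variables — and 8 appears only in J's list, so J = 8.
The 6 still-open variables together cover exactly {1, 2, 3, 4, 5, 6} — 6 values for 6 variables — and 2 appears only in K's list, so K = 2.
The 5 still-open variables together cover exactly {1, 3, 4, 5, 6} — 5 values for 5 variables — and 6 appears only in H's list, so H = 6.

6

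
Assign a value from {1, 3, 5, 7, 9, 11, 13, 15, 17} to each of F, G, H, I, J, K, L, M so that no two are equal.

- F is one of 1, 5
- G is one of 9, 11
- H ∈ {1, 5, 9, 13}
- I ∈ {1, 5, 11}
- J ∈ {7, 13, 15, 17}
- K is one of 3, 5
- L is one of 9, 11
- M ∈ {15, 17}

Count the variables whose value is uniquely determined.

G and L share exactly the 2 values {9, 11}; by pigeonhole those values go to them, so strike 9, 11 from H, I.
F and I share exactly the 2 values {1, 5}; by pigeonhole those values go to them, so strike 1, 5 from H, K.
That leaves H = 13. Strike 13 from J.
K's domain is down to {3}, so K = 3.
Determined: H=13, K=3. The other variables each still have more than one consistent value. That makes 2.

2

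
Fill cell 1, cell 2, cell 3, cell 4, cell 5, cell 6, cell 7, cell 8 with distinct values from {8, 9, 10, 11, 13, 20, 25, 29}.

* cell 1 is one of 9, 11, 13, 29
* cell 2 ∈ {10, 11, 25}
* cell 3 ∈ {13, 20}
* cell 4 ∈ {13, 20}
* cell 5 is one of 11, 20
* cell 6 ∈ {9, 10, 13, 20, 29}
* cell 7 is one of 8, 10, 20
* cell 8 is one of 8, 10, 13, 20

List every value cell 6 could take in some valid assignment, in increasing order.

Among the 8 variables, 25 fits only cell 2 (and all 8 values in {8, 9, 10, 11, 13, 20, 25, 29} must be used), so cell 2 = 25.
cell 3 and cell 4 share exactly the 2 values {13, 20}; by pigeonhole those values go to them, so strike 13, 20 from cell 1, cell 5, cell 6, cell 7, cell 8.
cell 5's domain is down to {11}, so cell 5 = 11. Remove 11 from cell 1.
cell 7 and cell 8 share exactly the 2 values {8, 10}; by pigeonhole those values go to them, so strike 8, 10 from cell 6.
No further eliminations apply; cell 6 can still be any of 9, 29.

9, 29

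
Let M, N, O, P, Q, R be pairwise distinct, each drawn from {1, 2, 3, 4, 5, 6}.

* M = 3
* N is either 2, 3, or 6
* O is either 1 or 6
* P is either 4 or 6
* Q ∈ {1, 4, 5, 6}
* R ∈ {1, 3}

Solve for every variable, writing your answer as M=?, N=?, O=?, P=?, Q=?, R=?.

M=3, N=2, O=6, P=4, Q=5, R=1

M has just one choice, so M = 3. So N, R can't be 3.
R must be 1 (only option left). So O, Q can't be 1.
That leaves O = 6. Strike 6 from N, P, Q.
P has just one choice, so P = 4. So Q can't be 4.
That leaves Q = 5.
N's domain is down to {2}, so N = 2.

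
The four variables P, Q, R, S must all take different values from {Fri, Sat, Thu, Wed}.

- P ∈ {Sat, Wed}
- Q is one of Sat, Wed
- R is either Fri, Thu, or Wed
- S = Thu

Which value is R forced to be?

Fri

S must be Thu (only option left). So R can't be Thu.
Among the 3 still-open variables, Fri fits only R (and all 3 values in {Fri, Sat, Wed} must be used), so R = Fri.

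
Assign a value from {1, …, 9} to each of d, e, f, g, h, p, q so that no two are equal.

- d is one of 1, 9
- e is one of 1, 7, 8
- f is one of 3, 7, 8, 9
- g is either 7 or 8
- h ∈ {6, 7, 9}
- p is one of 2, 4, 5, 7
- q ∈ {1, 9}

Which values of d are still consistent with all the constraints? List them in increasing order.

1, 9

d and q share exactly the 2 values {1, 9}; by pigeonhole those values go to them, so strike 1, 9 from e, f, h.
e and g share exactly the 2 values {7, 8}; by pigeonhole those values go to them, so strike 7, 8 from f, h, p.
f's domain is down to {3}, so f = 3.
h must be 6 (only option left).
No further eliminations apply; d can still be any of 1, 9.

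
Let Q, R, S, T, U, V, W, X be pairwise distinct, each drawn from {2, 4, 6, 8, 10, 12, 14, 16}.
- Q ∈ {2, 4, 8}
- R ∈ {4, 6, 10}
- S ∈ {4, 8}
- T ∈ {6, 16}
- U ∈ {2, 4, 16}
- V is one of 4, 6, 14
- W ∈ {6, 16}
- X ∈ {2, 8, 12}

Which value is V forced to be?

14

Among the 8 variables, 10 fits only R (and all 8 values in {2, 4, 6, 8, 10, 12, 14, 16} must be used), so R = 10.
The 7 still-open variables together cover exactly {2, 4, 6, 8, 12, 14, 16} — 7 values for 7 variables — and 12 appears only in X's list, so X = 12.
Among the 6 still-open variables, 14 fits only V (and all 6 values in {2, 4, 6, 8, 14, 16} must be used), so V = 14.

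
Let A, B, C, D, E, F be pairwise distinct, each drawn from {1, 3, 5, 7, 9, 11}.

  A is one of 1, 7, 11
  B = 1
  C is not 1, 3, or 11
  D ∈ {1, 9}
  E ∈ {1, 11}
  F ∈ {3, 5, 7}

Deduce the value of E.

11

B's domain is down to {1}, so B = 1. Strike 1 from A, D, E.
So E = 11.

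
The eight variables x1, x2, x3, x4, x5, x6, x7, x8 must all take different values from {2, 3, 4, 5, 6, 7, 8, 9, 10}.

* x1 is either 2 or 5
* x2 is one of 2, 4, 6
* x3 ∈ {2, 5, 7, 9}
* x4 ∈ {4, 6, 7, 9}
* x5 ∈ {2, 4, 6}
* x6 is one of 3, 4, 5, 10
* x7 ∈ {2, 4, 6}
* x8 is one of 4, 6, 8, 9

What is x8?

8

The 3 variables x2, x5, x7 are confined to {2, 4, 6}, which locks those values in; drop them from x1, x3, x4, x6, x8.
That leaves x1 = 5. So x3, x6 can't be 5.
x3 and x4 share exactly the 2 values {7, 9}; by pigeonhole those values go to them, so strike 7, 9 from x8.
So x8 = 8.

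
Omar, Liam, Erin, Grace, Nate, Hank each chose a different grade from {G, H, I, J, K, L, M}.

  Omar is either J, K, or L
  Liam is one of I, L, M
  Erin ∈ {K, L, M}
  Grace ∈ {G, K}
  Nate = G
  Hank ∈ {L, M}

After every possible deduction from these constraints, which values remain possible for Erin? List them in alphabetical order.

Nate must be G (only option left). So Grace can't be G.
Grace has just one choice, so Grace = K. Remove K from Omar, Erin.
Among the 4 still-open variables, I fits only Liam (and all 4 values in {I, J, L, M} must be used), so Liam = I.
Among the 3 still-open variables, J fits only Omar (and all 3 values in {J, L, M} must be used), so Omar = J.
No further eliminations apply; Erin can still be any of L, M.

L, M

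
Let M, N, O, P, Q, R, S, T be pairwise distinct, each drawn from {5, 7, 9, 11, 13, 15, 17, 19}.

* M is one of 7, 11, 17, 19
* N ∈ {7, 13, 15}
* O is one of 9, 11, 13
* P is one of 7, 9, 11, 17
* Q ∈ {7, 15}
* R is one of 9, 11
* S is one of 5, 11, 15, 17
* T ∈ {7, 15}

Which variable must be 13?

N

The 8 variables together cover exactly {5, 7, 9, 11, 13, 15, 17, 19} — 8 values for 8 variables — and 5 appears only in S's list, so S = 5.
The 7 still-open variables together cover exactly {7, 9, 11, 13, 15, 17, 19} — 7 values for 7 variables — and 19 appears only in M's list, so M = 19.
The 6 still-open variables together cover exactly {7, 9, 11, 13, 15, 17} — 6 values for 6 variables — and 17 appears only in P's list, so P = 17.
The 2 variables Q and T are confined to {7, 15}, which locks those values in; drop them from N.
So 13 goes to N.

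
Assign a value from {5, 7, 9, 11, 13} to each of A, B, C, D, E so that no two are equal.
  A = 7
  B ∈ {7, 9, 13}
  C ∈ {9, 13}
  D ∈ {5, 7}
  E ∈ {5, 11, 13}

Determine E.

11

A has just one choice, so A = 7. Remove 7 from B, D.
That leaves D = 5. Strike 5 from E.
The 3 still-open variables draw from only 3 values {9, 11, 13}, so each is used; only E can be 11, hence E = 11.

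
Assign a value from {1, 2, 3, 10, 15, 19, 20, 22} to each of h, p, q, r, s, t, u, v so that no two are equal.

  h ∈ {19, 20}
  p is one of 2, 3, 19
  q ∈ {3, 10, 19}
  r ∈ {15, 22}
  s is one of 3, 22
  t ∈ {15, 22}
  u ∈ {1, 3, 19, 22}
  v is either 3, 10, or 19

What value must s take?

Among the 8 variables, 1 fits only u (and all 8 values in {1, 2, 3, 10, 15, 19, 20, 22} must be used), so u = 1.
The 7 still-open variables draw from only 7 values {2, 3, 10, 15, 19, 20, 22}, so each is used; only p can be 2, hence p = 2.
The 6 still-open variables draw from only 6 values {3, 10, 15, 19, 20, 22}, so each is used; only h can be 20, hence h = 20.
The 2 variables r and t are confined to {15, 22}, which locks those values in; drop them from s.
So s = 3.

3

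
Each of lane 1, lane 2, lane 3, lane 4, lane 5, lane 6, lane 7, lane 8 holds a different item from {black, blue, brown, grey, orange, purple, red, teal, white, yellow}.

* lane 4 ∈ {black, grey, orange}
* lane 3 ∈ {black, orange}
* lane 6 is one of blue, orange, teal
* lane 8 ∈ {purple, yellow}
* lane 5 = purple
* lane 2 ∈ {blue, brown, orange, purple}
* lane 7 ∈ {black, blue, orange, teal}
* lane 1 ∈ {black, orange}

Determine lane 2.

brown

lane 5 must be purple (only option left). Eliminate purple elsewhere: lane 2, lane 8.
lane 8 must be yellow (only option left).
The 6 still-open variables together cover exactly {black, blue, brown, grey, orange, teal} — 6 values for 6 variables — and brown appears only in lane 2's list, so lane 2 = brown.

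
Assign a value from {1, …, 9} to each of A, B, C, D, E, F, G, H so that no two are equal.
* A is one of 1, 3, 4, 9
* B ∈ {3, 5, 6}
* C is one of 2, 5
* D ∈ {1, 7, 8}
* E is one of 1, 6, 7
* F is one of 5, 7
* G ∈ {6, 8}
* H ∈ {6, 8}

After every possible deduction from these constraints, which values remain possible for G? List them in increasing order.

G and H between them cover only {6, 8} — a naked pair. Remove those values from B, D, E.
D and E share exactly the 2 values {1, 7}; by pigeonhole those values go to them, so strike 1, 7 from A, F.
That leaves F = 5. Eliminate 5 elsewhere: B, C.
That leaves B = 3. Remove 3 from A.
C has just one choice, so C = 2.
No further eliminations apply; G can still be any of 6, 8.

6, 8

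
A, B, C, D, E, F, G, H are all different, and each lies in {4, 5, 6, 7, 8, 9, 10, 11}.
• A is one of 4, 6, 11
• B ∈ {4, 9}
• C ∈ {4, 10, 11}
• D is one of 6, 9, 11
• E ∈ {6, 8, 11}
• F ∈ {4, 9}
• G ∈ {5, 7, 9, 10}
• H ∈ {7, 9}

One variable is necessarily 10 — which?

The 8 variables together cover exactly {4, 5, 6, 7, 8, 9, 10, 11} — 8 values for 8 variables — and 5 appears only in G's list, so G = 5.
Among the 7 still-open variables, 7 fits only H (and all 7 values in {4, 6, 7, 8, 9, 10, 11} must be used), so H = 7.
The 6 still-open variables together cover exactly {4, 6, 8, 9, 10, 11} — 6 values for 6 variables — and 8 appears only in E's list, so E = 8.
The 5 still-open variables draw from only 5 values {4, 6, 9, 10, 11}, so each is used; only C can be 10, hence C = 10.

C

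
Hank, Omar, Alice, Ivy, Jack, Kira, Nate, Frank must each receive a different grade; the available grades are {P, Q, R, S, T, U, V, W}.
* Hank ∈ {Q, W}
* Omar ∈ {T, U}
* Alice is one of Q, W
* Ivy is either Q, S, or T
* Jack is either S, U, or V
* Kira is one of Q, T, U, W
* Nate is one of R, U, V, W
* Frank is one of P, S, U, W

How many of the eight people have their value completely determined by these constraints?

4

The 8 variables together cover exactly {P, Q, R, S, T, U, V, W} — 8 values for 8 variables — and P appears only in Frank's list, so Frank = P.
Among the 7 still-open variables, R fits only Nate (and all 7 values in {Q, R, S, T, U, V, W} must be used), so Nate = R.
The 6 still-open variables together cover exactly {Q, S, T, U, V, W} — 6 values for 6 variables — and V appears only in Jack's list, so Jack = V.
The 5 still-open variables draw from only 5 values {Q, S, T, U, W}, so each is used; only Ivy can be S, hence Ivy = S.
Hank and Alice share exactly the 2 values {Q, W}; by pigeonhole those values go to them, so strike Q, W from Kira.
Determined: Ivy=S, Jack=V, Nate=R, Frank=P. The other people each still have more than one consistent value. That makes 4.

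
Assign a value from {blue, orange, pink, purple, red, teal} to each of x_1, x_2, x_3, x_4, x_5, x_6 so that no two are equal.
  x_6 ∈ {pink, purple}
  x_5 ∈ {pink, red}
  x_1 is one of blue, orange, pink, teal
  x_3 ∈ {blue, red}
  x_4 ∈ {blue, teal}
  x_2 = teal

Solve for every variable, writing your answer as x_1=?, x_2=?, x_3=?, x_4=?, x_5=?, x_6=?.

x_1=orange, x_2=teal, x_3=red, x_4=blue, x_5=pink, x_6=purple

x_2's domain is down to {teal}, so x_2 = teal. So x_1, x_4 can't be teal.
x_4's domain is down to {blue}, so x_4 = blue. Strike blue from x_1, x_3.
x_3 has just one choice, so x_3 = red. Remove red from x_5.
x_5 must be pink (only option left). Strike pink from x_1, x_6.
x_6 has just one choice, so x_6 = purple.
x_1's domain is down to {orange}, so x_1 = orange.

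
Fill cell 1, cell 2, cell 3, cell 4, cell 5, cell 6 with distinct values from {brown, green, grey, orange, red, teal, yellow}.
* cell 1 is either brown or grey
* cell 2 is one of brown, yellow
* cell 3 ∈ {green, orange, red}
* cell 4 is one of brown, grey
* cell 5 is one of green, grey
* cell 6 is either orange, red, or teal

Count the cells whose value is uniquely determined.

cell 1 and cell 4 between them cover only {brown, grey} — a naked pair. Remove those values from cell 2, cell 5.
cell 2's domain is down to {yellow}, so cell 2 = yellow.
cell 5 must be green (only option left). Eliminate green elsewhere: cell 3.
Determined: cell 2=yellow, cell 5=green. The other cells each still have more than one consistent value. That makes 2.

2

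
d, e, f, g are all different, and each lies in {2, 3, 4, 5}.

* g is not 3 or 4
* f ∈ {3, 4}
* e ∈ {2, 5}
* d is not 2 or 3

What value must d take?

4

The 4 variables together cover exactly {2, 3, 4, 5} — 4 values for 4 variables — and 3 appears only in f's list, so f = 3.
Among the 3 still-open variables, 4 fits only d (and all 3 values in {2, 4, 5} must be used), so d = 4.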